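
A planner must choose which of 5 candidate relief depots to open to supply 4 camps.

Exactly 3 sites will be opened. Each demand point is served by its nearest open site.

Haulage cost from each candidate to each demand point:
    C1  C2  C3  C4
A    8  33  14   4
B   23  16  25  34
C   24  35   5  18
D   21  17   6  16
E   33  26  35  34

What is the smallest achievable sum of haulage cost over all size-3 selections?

33

Open {A, B, C}.
  C1→A 8, C2→B 16, C3→C 5, C4→A 4  ⇒ total 33.
Compare {A, B, D}: total 34.
Compare {A, C, D}: total 34.
No size-3 selection does better; minimum is 33.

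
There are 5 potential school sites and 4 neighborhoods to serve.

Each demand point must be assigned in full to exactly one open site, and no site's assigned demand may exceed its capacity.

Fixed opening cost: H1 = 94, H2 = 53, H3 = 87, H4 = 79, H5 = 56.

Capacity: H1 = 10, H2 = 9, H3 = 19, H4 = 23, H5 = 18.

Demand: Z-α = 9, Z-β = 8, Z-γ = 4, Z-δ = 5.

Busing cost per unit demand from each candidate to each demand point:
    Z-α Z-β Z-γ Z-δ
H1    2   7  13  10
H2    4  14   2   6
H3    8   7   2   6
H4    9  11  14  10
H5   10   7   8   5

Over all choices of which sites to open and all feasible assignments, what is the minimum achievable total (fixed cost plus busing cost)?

258

Open {H2, H5}; cheapest assignment that respects the capacities:
  H2 (cap 9, load 9): Z-α — cost 9×4 = 36
  H5 (cap 18, load 17): Z-β, Z-γ, Z-δ — cost 8×7 + 4×8 + 5×5 = 113
  Shipping 149, fixed 109 → total 258.
  Any other capacity-feasible assignment to {H2, H5} ships for at least 149.
Compare {H2, H3}: its best feasible assignment gives total 270.
Compare {H1, H5}: its best feasible assignment gives total 281.
Every other set of open sites that can feasibly serve all demand totals ≥ 270 even under its best assignment. Minimum: 258.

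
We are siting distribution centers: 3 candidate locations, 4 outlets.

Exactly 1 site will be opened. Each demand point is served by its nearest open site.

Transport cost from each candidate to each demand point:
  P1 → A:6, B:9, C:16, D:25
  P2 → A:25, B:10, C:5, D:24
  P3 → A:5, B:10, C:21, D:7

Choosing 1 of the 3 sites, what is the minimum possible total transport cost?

Open {P3}.
  A→P3 5, B→P3 10, C→P3 21, D→P3 7  ⇒ total 43.
Compare {P1}: total 56.
Compare {P2}: total 64.

43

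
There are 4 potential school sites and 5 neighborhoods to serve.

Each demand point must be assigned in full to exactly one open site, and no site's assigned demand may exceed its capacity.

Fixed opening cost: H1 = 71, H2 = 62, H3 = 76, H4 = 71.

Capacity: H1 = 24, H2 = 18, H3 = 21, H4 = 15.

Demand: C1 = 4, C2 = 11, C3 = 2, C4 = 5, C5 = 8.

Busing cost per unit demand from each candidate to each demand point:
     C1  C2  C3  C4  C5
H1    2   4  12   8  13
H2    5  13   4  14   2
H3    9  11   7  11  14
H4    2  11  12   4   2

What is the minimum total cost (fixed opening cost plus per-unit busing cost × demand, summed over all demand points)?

249

Open {H1, H2}; cheapest assignment that respects the capacities:
  H1 (cap 24, load 20): C1, C2, C4 — cost 4×2 + 11×4 + 5×8 = 92
  H2 (cap 18, load 10): C3, C5 — cost 2×4 + 8×2 = 24
  Shipping 116, fixed 133 → total 249.
  Any other capacity-feasible assignment to {H1, H2} ships for at least 116.
Compare {H1, H4}: its best feasible assignment gives total 254.
Compare {H1, H2, H4}: its best feasible assignment gives total 300.
Every other set of open sites that can feasibly serve all demand totals ≥ 254 even under its best assignment. Minimum: 249.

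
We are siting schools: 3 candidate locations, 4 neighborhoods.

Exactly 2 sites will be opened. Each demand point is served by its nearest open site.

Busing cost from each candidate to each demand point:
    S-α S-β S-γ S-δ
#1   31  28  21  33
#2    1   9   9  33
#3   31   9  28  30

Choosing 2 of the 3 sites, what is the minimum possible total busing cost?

Open {#2, #3}.
  S-α→#2 1, S-β→#2 9, S-γ→#2 9, S-δ→#3 30  ⇒ total 49.
Compare {#1, #2}: total 52.
Compare {#1, #3}: total 91.

49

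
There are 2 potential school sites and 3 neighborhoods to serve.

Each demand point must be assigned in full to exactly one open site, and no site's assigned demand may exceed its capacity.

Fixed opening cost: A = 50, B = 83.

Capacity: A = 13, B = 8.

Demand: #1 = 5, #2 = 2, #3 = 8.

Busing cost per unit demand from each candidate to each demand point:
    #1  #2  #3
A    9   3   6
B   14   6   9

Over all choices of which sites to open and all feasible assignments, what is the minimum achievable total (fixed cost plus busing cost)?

Open {A, B}; cheapest assignment that respects the capacities:
  A (cap 13, load 13): #1, #3 — cost 5×9 + 8×6 = 93
  B (cap 8, load 2): #2 — cost 2×6 = 12
  Shipping 105, fixed 133 → total 238.
  Any other capacity-feasible assignment to {A, B} ships for at least 105.
Total demand is 15 and no other set of sites has combined capacity ≥ 15, so {A, B} is the only feasible choice of open sites. Minimum: 238.

238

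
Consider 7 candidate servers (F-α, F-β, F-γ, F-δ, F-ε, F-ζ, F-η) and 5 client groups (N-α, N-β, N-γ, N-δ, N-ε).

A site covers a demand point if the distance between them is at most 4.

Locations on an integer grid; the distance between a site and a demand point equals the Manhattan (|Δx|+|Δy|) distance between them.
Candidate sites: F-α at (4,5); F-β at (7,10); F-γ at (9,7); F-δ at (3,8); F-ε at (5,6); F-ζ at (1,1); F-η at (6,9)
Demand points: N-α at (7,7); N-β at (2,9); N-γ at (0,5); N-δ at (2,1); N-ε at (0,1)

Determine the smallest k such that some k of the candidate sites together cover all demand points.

3

Coverage sets (demand points within 4 of each site):
  F-α: {N-γ}
  F-β: {N-α}
  F-γ: {N-α}
  F-δ: {N-β}
  F-ε: {N-α}
  F-ζ: {N-δ, N-ε}
  F-η: {N-α, N-β}
No 2 sites suffice: every size-2 union leaves at least one demand point uncovered.
But {F-α, F-ζ, F-η} covers everything, so the minimum is 3.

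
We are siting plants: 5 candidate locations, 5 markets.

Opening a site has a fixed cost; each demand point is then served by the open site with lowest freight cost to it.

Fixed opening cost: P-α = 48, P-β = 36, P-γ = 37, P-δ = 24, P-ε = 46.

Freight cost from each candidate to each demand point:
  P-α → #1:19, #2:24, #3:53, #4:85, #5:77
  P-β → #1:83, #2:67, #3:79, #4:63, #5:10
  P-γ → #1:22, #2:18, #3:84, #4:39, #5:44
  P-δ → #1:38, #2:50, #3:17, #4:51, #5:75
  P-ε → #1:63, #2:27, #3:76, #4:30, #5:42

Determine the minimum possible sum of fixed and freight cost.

Open {P-γ, P-δ}: assign each demand point to its cheapest open site.
  #1→P-γ 22, #2→P-γ 18, #3→P-δ 17, #4→P-γ 39, #5→P-γ 44
  freight cost 140, fixed 61 → total 201.
Compare {P-β, P-γ, P-δ}: freight cost 106 + fixed 97 = 203.
Compare {P-δ, P-ε}: freight cost 154 + fixed 70 = 224.
Compare {P-β, P-δ}: freight cost 166 + fixed 60 = 226.
All other subsets cost ≥ 203. Minimum total cost: 201.

201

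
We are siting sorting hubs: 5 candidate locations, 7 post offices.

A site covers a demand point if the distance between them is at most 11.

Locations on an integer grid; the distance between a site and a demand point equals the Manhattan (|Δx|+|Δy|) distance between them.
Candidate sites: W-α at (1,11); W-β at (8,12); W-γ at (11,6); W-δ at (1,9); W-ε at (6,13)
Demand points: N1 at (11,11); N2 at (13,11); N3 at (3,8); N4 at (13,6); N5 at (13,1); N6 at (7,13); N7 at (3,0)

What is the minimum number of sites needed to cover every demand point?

Coverage sets (demand points within 11 of each site):
  W-α: {N1, N3, N6}
  W-β: {N1, N2, N3, N4, N6}
  W-γ: {N1, N2, N3, N4, N5, N6}
  W-δ: {N3, N6, N7}
  W-ε: {N1, N2, N3, N6}
No single site covers all 7 demand points.
But {W-γ, W-δ} covers everything, so the minimum is 2.

2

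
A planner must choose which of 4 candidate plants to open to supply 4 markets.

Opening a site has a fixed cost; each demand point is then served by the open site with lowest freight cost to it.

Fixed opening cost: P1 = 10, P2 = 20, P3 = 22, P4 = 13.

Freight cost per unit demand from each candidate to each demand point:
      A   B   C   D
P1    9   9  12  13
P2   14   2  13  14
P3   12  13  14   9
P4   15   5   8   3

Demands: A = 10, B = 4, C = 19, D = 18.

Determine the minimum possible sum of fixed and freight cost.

339

Open {P1, P4}: assign each demand point to its cheapest open site.
  A→P1 10×9=90, B→P4 4×5=20, C→P4 19×8=152, D→P4 18×3=54
  freight cost 316, fixed 23 → total 339.
Compare {P1, P2, P4}: freight cost 304 + fixed 43 = 347.
Compare {P1, P3, P4}: freight cost 316 + fixed 45 = 361.
Compare {P1, P2, P3, P4}: freight cost 304 + fixed 65 = 369.
All other subsets cost ≥ 347. Minimum total cost: 339.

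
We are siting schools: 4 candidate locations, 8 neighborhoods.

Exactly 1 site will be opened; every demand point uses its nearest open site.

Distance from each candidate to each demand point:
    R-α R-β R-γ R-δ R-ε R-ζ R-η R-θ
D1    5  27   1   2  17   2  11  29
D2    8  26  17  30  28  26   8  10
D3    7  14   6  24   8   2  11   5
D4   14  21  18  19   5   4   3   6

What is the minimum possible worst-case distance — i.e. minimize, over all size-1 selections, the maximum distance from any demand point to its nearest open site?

Open {D4}.
  Farthest demand point is R-β at distance 21 (to D4); all others are ≤ 21.
With {D3} the worst case is 24.
With {D1} the worst case is 29.
No size-1 selection achieves below 21.

21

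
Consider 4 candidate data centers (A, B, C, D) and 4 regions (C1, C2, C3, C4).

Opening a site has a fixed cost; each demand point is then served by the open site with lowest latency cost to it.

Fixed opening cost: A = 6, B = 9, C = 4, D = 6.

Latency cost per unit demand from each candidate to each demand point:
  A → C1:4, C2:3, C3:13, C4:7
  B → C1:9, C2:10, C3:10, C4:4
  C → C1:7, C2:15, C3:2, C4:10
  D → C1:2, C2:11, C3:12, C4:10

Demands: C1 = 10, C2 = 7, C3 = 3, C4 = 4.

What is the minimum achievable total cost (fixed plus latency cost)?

88

Open {A, B, C, D}: assign each demand point to its cheapest open site.
  C1→D 10×2=20, C2→A 7×3=21, C3→C 3×2=6, C4→B 4×4=16
  latency cost 63, fixed 25 → total 88.
Compare {A, C, D}: latency cost 75 + fixed 16 = 91.
Compare {A, B, C}: latency cost 83 + fixed 19 = 102.
Compare {A, C}: latency cost 95 + fixed 10 = 105.
All other subsets cost ≥ 91. Minimum total cost: 88.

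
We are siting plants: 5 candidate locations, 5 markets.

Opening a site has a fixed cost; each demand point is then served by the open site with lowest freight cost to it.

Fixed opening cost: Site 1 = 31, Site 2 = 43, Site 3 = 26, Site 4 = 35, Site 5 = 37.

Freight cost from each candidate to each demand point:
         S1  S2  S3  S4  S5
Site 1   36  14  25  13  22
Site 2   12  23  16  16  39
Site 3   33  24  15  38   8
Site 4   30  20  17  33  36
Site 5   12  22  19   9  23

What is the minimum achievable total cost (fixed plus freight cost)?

Open {Site 5}: assign each demand point to its cheapest open site.
  S1→Site 5 12, S2→Site 5 22, S3→Site 5 19, S4→Site 5 9, S5→Site 5 23
  freight cost 85, fixed 37 → total 122.
Compare {Site 3, Site 5}: freight cost 66 + fixed 63 = 129.
Compare {Site 1, Site 3}: freight cost 83 + fixed 57 = 140.
Compare {Site 1}: freight cost 110 + fixed 31 = 141.
All other subsets cost ≥ 129. Minimum total cost: 122.

122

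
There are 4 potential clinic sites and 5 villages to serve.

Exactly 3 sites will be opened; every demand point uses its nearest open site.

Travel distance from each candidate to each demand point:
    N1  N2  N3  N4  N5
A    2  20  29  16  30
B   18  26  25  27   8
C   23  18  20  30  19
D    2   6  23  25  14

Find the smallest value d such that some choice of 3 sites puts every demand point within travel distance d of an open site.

20

Open {A, B, C}.
  Farthest demand point is N3 at travel distance 20 (to C); all others are ≤ 20.
With {A, C, D} the worst case is 20.
With {A, B, D} the worst case is 23.
No size-3 selection achieves below 20.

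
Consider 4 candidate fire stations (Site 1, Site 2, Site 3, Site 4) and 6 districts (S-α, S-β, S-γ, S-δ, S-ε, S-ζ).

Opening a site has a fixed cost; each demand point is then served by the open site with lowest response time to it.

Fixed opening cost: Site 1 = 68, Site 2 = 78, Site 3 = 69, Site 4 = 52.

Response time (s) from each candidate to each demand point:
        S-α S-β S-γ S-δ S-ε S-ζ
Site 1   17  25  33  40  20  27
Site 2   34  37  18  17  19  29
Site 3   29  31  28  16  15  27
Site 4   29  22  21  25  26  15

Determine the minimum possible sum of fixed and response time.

Open {Site 4}: assign each demand point to its cheapest open site.
  S-α→Site 4 29, S-β→Site 4 22, S-γ→Site 4 21, S-δ→Site 4 25, S-ε→Site 4 26, S-ζ→Site 4 15
  response time 138, fixed 52 → total 190.
Compare {Site 3}: response time 146 + fixed 69 = 215.
Compare {Site 1}: response time 162 + fixed 68 = 230.
Compare {Site 2}: response time 154 + fixed 78 = 232.
All other subsets cost ≥ 215. Minimum total cost: 190.

190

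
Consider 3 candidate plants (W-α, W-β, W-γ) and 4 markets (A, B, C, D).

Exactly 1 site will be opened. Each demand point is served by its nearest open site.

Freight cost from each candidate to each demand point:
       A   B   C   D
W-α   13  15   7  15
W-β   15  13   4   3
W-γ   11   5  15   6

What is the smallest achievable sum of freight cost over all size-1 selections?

35

Open {W-β}.
  A→W-β 15, B→W-β 13, C→W-β 4, D→W-β 3  ⇒ total 35.
Compare {W-γ}: total 37.
Compare {W-α}: total 50.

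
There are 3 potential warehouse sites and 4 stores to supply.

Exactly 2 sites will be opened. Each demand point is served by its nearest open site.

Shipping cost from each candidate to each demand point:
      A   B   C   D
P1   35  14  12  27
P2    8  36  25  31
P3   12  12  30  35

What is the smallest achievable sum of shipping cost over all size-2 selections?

61

Open {P1, P2}.
  A→P2 8, B→P1 14, C→P1 12, D→P1 27  ⇒ total 61.
Compare {P1, P3}: total 63.
Compare {P2, P3}: total 76.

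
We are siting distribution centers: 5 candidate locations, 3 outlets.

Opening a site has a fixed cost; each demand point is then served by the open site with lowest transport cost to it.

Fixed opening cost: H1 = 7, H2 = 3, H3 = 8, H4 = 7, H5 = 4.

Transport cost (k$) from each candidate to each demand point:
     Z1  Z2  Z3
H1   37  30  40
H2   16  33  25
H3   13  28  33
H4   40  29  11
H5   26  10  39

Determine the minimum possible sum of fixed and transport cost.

51

Open {H2, H4, H5}: assign each demand point to its cheapest open site.
  Z1→H2 16, Z2→H5 10, Z3→H4 11
  transport cost 37, fixed 14 → total 51.
Compare {H3, H4, H5}: transport cost 34 + fixed 19 = 53.
Compare {H2, H3, H4, H5}: transport cost 34 + fixed 22 = 56.
Compare {H2, H5}: transport cost 51 + fixed 7 = 58.
All other subsets cost ≥ 53. Minimum total cost: 51.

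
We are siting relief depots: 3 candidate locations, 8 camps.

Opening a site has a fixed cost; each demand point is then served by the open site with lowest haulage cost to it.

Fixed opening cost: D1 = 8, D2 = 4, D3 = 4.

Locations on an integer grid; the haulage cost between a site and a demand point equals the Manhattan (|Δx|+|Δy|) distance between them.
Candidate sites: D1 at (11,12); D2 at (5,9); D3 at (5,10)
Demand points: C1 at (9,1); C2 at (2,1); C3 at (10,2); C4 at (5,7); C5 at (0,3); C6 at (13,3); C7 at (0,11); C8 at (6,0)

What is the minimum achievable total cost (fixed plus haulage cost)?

83

Open {D2}: assign each demand point to its cheapest open site.
  C1→D2 12, C2→D2 11, C3→D2 12, C4→D2 2, C5→D2 11, C6→D2 14, C7→D2 7, C8→D2 10
  haulage cost 79, fixed 4 → total 83.
Compare {D2, D3}: haulage cost 78 + fixed 8 = 86.
Compare {D1, D2}: haulage cost 75 + fixed 12 = 87.
Compare {D3}: haulage cost 85 + fixed 4 = 89.
All other subsets cost ≥ 86. Minimum total cost: 83.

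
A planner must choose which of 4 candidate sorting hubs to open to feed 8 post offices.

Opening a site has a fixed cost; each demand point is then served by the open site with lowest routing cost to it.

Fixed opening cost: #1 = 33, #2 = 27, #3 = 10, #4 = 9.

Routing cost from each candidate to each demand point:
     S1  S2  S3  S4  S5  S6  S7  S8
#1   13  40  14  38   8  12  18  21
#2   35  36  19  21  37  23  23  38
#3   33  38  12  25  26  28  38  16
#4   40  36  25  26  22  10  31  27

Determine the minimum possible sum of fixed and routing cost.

185

Open {#1, #3}: assign each demand point to its cheapest open site.
  S1→#1 13, S2→#3 38, S3→#3 12, S4→#3 25, S5→#1 8, S6→#1 12, S7→#1 18, S8→#3 16
  routing cost 142, fixed 43 → total 185.
Compare {#1, #4}: routing cost 146 + fixed 42 = 188.
Compare {#1, #3, #4}: routing cost 138 + fixed 52 = 190.
Compare {#1}: routing cost 164 + fixed 33 = 197.
All other subsets cost ≥ 188. Minimum total cost: 185.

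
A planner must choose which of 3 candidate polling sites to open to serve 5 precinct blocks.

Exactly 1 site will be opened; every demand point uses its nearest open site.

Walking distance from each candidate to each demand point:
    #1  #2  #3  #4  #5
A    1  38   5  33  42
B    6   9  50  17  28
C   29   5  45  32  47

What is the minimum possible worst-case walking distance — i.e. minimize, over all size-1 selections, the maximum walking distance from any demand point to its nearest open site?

Open {A}.
  Farthest demand point is #5 at walking distance 42 (to A); all others are ≤ 42.
With {C} the worst case is 47.
With {B} the worst case is 50.
No size-1 selection achieves below 42.

42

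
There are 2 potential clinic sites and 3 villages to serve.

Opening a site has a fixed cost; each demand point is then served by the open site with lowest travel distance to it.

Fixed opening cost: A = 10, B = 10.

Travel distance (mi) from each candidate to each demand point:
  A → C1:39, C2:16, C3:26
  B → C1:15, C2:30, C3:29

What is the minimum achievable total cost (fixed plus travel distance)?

Open {A, B}: assign each demand point to its cheapest open site.
  C1→B 15, C2→A 16, C3→A 26
  travel distance 57, fixed 20 → total 77.
Compare {B}: travel distance 74 + fixed 10 = 84.
Compare {A}: travel distance 81 + fixed 10 = 91.

77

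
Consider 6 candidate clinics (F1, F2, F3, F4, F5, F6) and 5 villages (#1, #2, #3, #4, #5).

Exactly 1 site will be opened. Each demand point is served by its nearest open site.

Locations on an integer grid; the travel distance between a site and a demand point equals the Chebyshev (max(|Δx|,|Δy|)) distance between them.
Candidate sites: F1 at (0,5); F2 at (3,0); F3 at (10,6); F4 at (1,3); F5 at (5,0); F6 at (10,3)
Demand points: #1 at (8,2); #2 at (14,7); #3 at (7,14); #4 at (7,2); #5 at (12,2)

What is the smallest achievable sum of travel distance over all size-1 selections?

Open {F6}.
  #1→F6 2, #2→F6 4, #3→F6 11, #4→F6 3, #5→F6 2  ⇒ total 22.
Compare {F3}: total 24.
Compare {F5}: total 35.
No size-1 selection does better; minimum is 22.

22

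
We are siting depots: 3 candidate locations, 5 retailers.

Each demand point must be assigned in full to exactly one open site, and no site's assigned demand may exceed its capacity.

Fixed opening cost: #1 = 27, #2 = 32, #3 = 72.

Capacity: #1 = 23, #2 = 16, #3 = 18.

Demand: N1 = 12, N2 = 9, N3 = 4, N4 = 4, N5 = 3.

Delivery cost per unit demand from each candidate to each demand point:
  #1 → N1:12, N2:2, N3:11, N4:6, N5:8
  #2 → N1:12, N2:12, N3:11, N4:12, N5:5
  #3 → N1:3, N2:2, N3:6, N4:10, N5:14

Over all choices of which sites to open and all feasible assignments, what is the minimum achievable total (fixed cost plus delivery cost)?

Open {#1, #3}; cheapest assignment that respects the capacities:
  #1 (cap 23, load 16): N2, N4, N5 — cost 9×2 + 4×6 + 3×8 = 66
  #3 (cap 18, load 16): N1, N3 — cost 12×3 + 4×6 = 60
  Shipping 126, fixed 99 → total 225.
  Any other capacity-feasible assignment to {#1, #3} ships for at least 126.
Compare {#1, #2, #3}: its best feasible assignment gives total 248.
Compare {#1, #2}: its best feasible assignment gives total 304.
Every other set of open sites that can feasibly serve all demand totals ≥ 248 even under its best assignment. Minimum: 225.

225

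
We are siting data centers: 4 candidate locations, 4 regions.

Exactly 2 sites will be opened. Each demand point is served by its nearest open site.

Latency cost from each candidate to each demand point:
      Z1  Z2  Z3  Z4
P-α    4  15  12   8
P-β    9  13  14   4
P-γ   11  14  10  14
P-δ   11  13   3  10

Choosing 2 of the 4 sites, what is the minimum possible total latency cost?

Open {P-α, P-δ}.
  Z1→P-α 4, Z2→P-δ 13, Z3→P-δ 3, Z4→P-α 8  ⇒ total 28.
Compare {P-β, P-δ}: total 29.
Compare {P-α, P-β}: total 33.
No size-2 selection does better; minimum is 28.

28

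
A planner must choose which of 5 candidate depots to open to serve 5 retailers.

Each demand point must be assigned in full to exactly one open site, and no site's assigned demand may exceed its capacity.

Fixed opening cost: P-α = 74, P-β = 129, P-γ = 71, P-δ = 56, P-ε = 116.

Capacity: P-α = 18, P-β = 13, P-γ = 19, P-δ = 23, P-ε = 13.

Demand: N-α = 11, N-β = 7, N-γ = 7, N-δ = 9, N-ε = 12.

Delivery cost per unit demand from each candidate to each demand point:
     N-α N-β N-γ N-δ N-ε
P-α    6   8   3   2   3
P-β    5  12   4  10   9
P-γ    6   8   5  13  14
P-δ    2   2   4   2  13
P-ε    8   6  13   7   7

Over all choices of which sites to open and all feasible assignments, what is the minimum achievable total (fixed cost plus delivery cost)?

Open {P-α, P-γ, P-δ}; cheapest assignment that respects the capacities:
  P-α (cap 18, load 12): N-ε — cost 12×3 = 36
  P-γ (cap 19, load 11): N-α — cost 11×6 = 66
  P-δ (cap 23, load 23): N-β, N-γ, N-δ — cost 7×2 + 7×4 + 9×2 = 60
  Shipping 162, fixed 201 → total 363.
  Any other capacity-feasible assignment to {P-α, P-γ, P-δ} ships for at least 162.
Compare {P-α, P-δ, P-ε}: its best feasible assignment gives total 405.
Compare {P-α, P-β, P-δ}: its best feasible assignment gives total 410.
Every other set of open sites that can feasibly serve all demand totals ≥ 405 even under its best assignment. Minimum: 363.

363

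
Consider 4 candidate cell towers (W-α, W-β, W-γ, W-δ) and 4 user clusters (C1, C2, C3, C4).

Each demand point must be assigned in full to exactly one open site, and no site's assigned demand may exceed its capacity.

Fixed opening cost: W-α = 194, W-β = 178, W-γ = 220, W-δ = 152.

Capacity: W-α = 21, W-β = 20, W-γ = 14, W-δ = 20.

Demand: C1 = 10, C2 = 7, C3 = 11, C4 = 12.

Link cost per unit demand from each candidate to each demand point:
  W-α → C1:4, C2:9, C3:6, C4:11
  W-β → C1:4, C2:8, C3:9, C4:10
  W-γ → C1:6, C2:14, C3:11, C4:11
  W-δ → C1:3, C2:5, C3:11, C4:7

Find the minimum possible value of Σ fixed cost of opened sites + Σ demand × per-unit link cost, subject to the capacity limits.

571

Open {W-α, W-δ}; cheapest assignment that respects the capacities:
  W-α (cap 21, load 21): C1, C3 — cost 10×4 + 11×6 = 106
  W-δ (cap 20, load 19): C2, C4 — cost 7×5 + 12×7 = 119
  Shipping 225, fixed 346 → total 571.
  Any other capacity-feasible assignment to {W-α, W-δ} ships for at least 225.
Compare {W-α, W-β}: its best feasible assignment gives total 654.
Compare {W-α, W-β, W-δ}: its best feasible assignment gives total 749.
Every other set of open sites that can feasibly serve all demand totals ≥ 654 even under its best assignment. Minimum: 571.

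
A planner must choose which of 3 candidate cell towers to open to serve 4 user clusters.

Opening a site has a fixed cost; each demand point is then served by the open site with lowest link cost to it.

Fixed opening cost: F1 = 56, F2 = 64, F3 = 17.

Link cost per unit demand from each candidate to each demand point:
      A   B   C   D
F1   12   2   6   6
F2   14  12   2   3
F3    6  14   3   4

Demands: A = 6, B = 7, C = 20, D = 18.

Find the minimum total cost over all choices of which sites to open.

255

Open {F1, F3}: assign each demand point to its cheapest open site.
  A→F3 6×6=36, B→F1 7×2=14, C→F3 20×3=60, D→F3 18×4=72
  link cost 182, fixed 73 → total 255.
Compare {F1, F2, F3}: link cost 144 + fixed 137 = 281.
Compare {F3}: link cost 266 + fixed 17 = 283.
Compare {F2, F3}: link cost 214 + fixed 81 = 295.
All other subsets cost ≥ 281. Minimum total cost: 255.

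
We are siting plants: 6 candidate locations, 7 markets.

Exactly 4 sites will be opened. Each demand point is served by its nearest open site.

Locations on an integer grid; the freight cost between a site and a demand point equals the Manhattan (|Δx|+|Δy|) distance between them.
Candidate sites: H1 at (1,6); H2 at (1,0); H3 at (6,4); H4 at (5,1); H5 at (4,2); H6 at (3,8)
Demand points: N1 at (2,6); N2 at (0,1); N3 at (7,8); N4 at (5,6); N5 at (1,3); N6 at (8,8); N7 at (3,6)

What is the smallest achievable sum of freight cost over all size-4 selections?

20

Open {H1, H2, H3, H6}.
  N1→H1 1, N2→H2 2, N3→H6 4, N4→H3 3, N5→H1 3, N6→H6 5, N7→H1 2  ⇒ total 20.
Compare {H1, H2, H4, H6}: total 21.
Compare {H1, H2, H5, H6}: total 21.
No size-4 selection does better; minimum is 20.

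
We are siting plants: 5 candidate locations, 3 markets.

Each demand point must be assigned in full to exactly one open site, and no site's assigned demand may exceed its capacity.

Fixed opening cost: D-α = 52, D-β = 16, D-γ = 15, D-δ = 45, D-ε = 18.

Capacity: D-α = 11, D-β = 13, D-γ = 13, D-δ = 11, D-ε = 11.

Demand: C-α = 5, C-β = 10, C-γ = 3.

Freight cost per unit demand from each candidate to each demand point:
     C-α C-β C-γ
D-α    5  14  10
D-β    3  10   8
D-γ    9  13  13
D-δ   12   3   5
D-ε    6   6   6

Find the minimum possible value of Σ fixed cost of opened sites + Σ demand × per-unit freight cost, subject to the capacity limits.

Open {D-β, D-δ}; cheapest assignment that respects the capacities:
  D-β (cap 13, load 8): C-α, C-γ — cost 5×3 + 3×8 = 39
  D-δ (cap 11, load 10): C-β — cost 10×3 = 30
  Shipping 69, fixed 61 → total 130.
  Any other capacity-feasible assignment to {D-β, D-δ} ships for at least 69.
Compare {D-β, D-ε}: its best feasible assignment gives total 133.
Compare {D-δ, D-ε}: its best feasible assignment gives total 141.
Every other set of open sites that can feasibly serve all demand totals ≥ 133 even under its best assignment. Minimum: 130.

130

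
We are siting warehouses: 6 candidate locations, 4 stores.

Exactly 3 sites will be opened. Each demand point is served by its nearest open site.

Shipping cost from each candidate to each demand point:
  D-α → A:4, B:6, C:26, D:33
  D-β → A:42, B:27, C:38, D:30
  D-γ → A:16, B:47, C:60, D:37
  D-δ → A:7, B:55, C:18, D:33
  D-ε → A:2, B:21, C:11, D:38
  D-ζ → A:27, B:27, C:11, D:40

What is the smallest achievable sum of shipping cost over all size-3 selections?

Open {D-α, D-β, D-ε}.
  A→D-ε 2, B→D-α 6, C→D-ε 11, D→D-β 30  ⇒ total 49.
Compare {D-α, D-β, D-ζ}: total 51.
Compare {D-α, D-γ, D-ε}: total 52.
No size-3 selection does better; minimum is 49.

49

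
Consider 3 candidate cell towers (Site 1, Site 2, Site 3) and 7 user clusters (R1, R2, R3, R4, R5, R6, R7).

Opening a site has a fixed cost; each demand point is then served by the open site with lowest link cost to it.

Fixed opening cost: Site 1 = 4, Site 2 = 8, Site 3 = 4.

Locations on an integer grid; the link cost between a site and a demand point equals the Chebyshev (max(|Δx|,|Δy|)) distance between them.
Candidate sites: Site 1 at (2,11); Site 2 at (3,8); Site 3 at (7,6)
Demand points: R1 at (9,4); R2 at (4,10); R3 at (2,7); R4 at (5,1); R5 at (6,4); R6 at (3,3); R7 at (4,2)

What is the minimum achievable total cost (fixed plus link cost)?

30

Open {Site 3}: assign each demand point to its cheapest open site.
  R1→Site 3 2, R2→Site 3 4, R3→Site 3 5, R4→Site 3 5, R5→Site 3 2, R6→Site 3 4, R7→Site 3 4
  link cost 26, fixed 4 → total 30.
Compare {Site 1, Site 3}: link cost 23 + fixed 8 = 31.
Compare {Site 2, Site 3}: link cost 20 + fixed 12 = 32.
Compare {Site 1, Site 2, Site 3}: link cost 20 + fixed 16 = 36.
All other subsets cost ≥ 31. Minimum total cost: 30.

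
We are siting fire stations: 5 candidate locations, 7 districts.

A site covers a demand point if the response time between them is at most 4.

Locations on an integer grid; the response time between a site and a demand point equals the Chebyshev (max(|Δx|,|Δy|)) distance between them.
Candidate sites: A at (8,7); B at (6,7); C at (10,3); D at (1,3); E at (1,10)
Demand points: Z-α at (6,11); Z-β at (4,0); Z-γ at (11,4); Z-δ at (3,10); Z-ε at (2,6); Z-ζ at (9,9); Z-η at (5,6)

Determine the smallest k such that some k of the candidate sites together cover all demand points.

Coverage sets (demand points within 4 of each site):
  A: {Z-α, Z-γ, Z-ζ, Z-η}
  B: {Z-α, Z-δ, Z-ε, Z-ζ, Z-η}
  C: {Z-γ}
  D: {Z-β, Z-ε, Z-η}
  E: {Z-δ, Z-ε, Z-η}
No 2 sites suffice: every size-2 union leaves at least one demand point uncovered.
But {A, B, D} covers everything, so the minimum is 3.

3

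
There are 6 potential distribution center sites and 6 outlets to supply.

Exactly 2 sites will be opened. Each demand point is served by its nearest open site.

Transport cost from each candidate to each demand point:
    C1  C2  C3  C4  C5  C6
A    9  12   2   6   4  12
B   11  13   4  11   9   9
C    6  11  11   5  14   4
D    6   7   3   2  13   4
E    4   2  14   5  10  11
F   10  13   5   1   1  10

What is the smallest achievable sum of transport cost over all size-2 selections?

Open {D, F}.
  C1→D 6, C2→D 7, C3→D 3, C4→F 1, C5→F 1, C6→D 4  ⇒ total 22.
Compare {E, F}: total 23.
Compare {A, D}: total 25.
No size-2 selection does better; minimum is 22.

22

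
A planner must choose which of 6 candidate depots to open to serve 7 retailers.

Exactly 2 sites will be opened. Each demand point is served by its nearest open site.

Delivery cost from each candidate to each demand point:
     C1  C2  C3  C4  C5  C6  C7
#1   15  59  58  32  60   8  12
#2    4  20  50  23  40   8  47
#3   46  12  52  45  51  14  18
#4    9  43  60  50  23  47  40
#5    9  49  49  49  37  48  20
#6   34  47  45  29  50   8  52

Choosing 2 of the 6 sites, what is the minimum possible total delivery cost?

Open {#2, #3}.
  C1→#2 4, C2→#3 12, C3→#2 50, C4→#2 23, C5→#2 40, C6→#2 8, C7→#3 18  ⇒ total 155.
Compare {#1, #2}: total 157.
Compare {#2, #5}: total 161.
No size-2 selection does better; minimum is 155.

155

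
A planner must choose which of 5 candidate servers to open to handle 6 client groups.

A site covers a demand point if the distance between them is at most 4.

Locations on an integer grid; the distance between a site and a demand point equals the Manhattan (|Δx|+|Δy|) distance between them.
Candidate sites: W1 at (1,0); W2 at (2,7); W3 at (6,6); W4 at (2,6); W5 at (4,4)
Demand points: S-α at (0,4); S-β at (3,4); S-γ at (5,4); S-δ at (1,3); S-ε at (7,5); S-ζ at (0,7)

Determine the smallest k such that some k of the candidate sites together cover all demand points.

2

Coverage sets (demand points within 4 of each site):
  W1: {S-δ}
  W2: {S-β, S-ζ}
  W3: {S-γ, S-ε}
  W4: {S-α, S-β, S-δ, S-ζ}
  W5: {S-α, S-β, S-γ, S-δ, S-ε}
No single site covers all 6 demand points.
But {W2, W5} covers everything, so the minimum is 2.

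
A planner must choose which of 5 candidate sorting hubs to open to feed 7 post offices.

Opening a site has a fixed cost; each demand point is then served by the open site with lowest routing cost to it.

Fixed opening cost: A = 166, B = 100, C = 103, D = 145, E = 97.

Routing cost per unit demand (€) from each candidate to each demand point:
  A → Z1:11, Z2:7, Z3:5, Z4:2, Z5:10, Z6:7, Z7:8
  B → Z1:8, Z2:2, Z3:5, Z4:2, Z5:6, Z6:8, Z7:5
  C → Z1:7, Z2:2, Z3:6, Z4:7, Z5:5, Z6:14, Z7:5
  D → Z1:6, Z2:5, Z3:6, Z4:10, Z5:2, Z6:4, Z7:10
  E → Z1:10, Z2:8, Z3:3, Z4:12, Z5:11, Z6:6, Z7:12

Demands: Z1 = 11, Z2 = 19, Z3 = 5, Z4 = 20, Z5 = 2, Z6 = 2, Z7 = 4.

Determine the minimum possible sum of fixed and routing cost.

Open {B}: assign each demand point to its cheapest open site.
  Z1→B 11×8=88, Z2→B 19×2=38, Z3→B 5×5=25, Z4→B 20×2=40, Z5→B 2×6=12, Z6→B 2×8=16, Z7→B 4×5=20
  routing cost 239, fixed 100 → total 339.
Compare {B, E}: routing cost 225 + fixed 197 = 422.
Compare {B, C}: routing cost 226 + fixed 203 = 429.
Compare {C}: routing cost 343 + fixed 103 = 446.
All other subsets cost ≥ 422. Minimum total cost: 339.

339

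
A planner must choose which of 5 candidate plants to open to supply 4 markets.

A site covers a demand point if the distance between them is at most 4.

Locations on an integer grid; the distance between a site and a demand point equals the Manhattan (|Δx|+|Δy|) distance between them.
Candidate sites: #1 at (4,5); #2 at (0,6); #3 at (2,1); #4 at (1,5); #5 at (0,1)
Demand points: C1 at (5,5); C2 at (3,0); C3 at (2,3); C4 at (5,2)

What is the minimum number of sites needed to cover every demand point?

2

Coverage sets (demand points within 4 of each site):
  #1: {C1, C3, C4}
  #2: {}
  #3: {C2, C3, C4}
  #4: {C1, C3}
  #5: {C2, C3}
No single site covers all 4 demand points.
But {#1, #3} covers everything, so the minimum is 2.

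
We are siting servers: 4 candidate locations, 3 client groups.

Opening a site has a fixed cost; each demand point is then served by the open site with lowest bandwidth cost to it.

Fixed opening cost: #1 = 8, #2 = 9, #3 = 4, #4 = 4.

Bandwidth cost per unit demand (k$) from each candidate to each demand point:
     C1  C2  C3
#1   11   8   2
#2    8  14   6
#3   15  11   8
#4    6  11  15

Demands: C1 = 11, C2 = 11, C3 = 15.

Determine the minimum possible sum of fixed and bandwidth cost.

196

Open {#1, #4}: assign each demand point to its cheapest open site.
  C1→#4 11×6=66, C2→#1 11×8=88, C3→#1 15×2=30
  bandwidth cost 184, fixed 12 → total 196.
Compare {#1, #3, #4}: bandwidth cost 184 + fixed 16 = 200.
Compare {#1, #2, #4}: bandwidth cost 184 + fixed 21 = 205.
Compare {#1, #2, #3, #4}: bandwidth cost 184 + fixed 25 = 209.
All other subsets cost ≥ 200. Minimum total cost: 196.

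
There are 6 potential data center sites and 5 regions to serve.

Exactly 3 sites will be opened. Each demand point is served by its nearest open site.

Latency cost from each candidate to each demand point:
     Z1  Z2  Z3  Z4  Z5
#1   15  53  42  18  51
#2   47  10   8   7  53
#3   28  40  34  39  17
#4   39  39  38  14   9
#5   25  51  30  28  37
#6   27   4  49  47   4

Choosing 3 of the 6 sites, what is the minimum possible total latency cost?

38

Open {#1, #2, #6}.
  Z1→#1 15, Z2→#6 4, Z3→#2 8, Z4→#2 7, Z5→#6 4  ⇒ total 38.
Compare {#2, #5, #6}: total 48.
Compare {#1, #2, #4}: total 49.
No size-3 selection does better; minimum is 38.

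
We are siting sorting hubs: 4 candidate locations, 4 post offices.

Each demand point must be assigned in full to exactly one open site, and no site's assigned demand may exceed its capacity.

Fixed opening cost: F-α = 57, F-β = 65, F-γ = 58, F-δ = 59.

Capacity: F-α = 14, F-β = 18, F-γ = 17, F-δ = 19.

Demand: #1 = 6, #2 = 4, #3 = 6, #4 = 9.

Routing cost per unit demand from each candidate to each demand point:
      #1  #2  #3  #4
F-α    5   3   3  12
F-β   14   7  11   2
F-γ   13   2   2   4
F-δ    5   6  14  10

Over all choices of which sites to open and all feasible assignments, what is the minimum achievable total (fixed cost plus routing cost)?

205

Open {F-α, F-γ}; cheapest assignment that respects the capacities:
  F-α (cap 14, load 10): #1, #2 — cost 6×5 + 4×3 = 42
  F-γ (cap 17, load 15): #3, #4 — cost 6×2 + 9×4 = 48
  Shipping 90, fixed 115 → total 205.
  Any other capacity-feasible assignment to {F-α, F-γ} ships for at least 90.
Compare {F-α, F-β}: its best feasible assignment gives total 216.
Compare {F-γ, F-δ}: its best feasible assignment gives total 219.
Every other set of open sites that can feasibly serve all demand totals ≥ 216 even under its best assignment. Minimum: 205.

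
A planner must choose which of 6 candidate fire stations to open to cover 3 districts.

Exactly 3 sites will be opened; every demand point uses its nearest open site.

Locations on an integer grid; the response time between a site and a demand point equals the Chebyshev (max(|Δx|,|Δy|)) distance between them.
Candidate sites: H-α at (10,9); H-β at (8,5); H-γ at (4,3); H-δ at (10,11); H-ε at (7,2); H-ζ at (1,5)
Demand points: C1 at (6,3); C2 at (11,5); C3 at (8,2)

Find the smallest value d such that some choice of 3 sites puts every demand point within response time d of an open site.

Open {H-α, H-β, H-γ}.
  Farthest demand point is C2 at response time 3 (to H-β); all others are ≤ 3.
With {H-α, H-β, H-δ} the worst case is 3.
With {H-α, H-β, H-ε} the worst case is 3.
No size-3 selection achieves below 3.

3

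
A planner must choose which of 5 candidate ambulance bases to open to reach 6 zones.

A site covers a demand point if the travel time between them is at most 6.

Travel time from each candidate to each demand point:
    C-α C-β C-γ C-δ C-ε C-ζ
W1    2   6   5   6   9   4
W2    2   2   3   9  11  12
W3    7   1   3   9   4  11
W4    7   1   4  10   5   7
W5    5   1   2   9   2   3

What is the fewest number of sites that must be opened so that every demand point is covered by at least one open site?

2

Coverage sets (demand points within 6 of each site):
  W1: {C-α, C-β, C-γ, C-δ, C-ζ}
  W2: {C-α, C-β, C-γ}
  W3: {C-β, C-γ, C-ε}
  W4: {C-β, C-γ, C-ε}
  W5: {C-α, C-β, C-γ, C-ε, C-ζ}
No single site covers all 6 demand points.
But {W1, W3} covers everything, so the minimum is 2.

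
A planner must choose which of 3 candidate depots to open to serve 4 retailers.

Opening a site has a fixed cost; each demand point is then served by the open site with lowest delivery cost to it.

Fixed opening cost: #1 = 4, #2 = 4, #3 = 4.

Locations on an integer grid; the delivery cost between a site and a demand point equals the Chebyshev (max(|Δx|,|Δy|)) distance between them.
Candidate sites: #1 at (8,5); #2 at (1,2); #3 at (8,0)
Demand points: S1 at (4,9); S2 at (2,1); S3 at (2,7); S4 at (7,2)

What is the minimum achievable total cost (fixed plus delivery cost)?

21

Open {#1, #2}: assign each demand point to its cheapest open site.
  S1→#1 4, S2→#2 1, S3→#2 5, S4→#1 3
  delivery cost 13, fixed 8 → total 21.
Compare {#1}: delivery cost 19 + fixed 4 = 23.
Compare {#2}: delivery cost 19 + fixed 4 = 23.
Compare {#2, #3}: delivery cost 15 + fixed 8 = 23.
All other subsets cost ≥ 23. Minimum total cost: 21.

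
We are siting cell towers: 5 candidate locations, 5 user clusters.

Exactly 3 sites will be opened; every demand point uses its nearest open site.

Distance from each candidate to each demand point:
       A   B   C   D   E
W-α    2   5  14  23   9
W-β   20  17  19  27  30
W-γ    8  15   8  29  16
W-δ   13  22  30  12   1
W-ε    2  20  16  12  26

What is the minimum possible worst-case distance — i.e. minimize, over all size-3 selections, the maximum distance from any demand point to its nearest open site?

12

Open {W-α, W-γ, W-δ}.
  Farthest demand point is D at distance 12 (to W-δ); all others are ≤ 12.
With {W-α, W-γ, W-ε} the worst case is 12.
With {W-α, W-β, W-δ} the worst case is 14.
No size-3 selection achieves below 12.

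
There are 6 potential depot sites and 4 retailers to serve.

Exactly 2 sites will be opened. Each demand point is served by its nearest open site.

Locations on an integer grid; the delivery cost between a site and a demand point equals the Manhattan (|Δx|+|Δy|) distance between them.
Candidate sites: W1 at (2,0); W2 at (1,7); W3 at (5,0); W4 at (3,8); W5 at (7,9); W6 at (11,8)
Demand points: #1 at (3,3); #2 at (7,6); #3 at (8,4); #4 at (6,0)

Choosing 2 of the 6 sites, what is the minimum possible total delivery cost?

Open {W3, W5}.
  #1→W3 5, #2→W5 3, #3→W5 6, #4→W3 1  ⇒ total 15.
Compare {W1, W5}: total 17.
Compare {W3, W4}: total 19.
No size-2 selection does better; minimum is 15.

15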